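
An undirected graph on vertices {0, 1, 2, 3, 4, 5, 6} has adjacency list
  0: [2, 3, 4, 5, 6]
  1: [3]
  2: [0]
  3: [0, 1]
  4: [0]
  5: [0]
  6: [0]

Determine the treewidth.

1

A width-1 tree decomposition is:
Bags: B1 = {0, 4}  B2 = {0, 5}  B3 = {0, 3}  B4 = {0, 2}  B5 = {1, 3}  B6 = {0, 6}
Tree: B1–B2, B2–B3, B3–B4, B3–B5, B3–B6
The largest bag has 2 vertices, giving width 1; this decomposition certifies tw(G) ≤ 1. Any graph with an edge has treewidth ≥ 1, and G has the edge 0–4. Hence tw(G) = 1 exactly.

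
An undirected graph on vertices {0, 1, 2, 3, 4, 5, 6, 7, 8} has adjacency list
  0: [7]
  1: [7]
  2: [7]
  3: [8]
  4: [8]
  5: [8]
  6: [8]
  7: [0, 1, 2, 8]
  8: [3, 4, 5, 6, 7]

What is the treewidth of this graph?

1

A width-1 tree decomposition is:
Bags: B1 = {0, 7}  B2 = {7, 8}  B3 = {6, 8}  B4 = {1, 7}  B5 = {5, 8}  B6 = {3, 8}  B7 = {4, 8}  B8 = {2, 7}
Tree: B1–B2, B2–B3, B2–B4, B2–B5, B3–B6, B2–B7, B1–B8
Every bag has size at most 2, so the width is 2 − 1 = 1 and tw(G) ≤ 1. Since G has at least one edge (e.g. 0–7), it is not an edgeless graph, so tw(G) ≥ 1. The upper and lower bounds meet at 1, so that is the treewidth.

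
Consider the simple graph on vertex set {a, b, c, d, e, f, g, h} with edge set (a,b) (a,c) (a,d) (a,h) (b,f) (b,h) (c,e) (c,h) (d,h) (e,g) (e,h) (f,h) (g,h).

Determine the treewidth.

A width-2 tree decomposition is:
Bags: B1 = {a, c, h}  B2 = {a, b, h}  B3 = {b, f, h}  B4 = {c, e, h}  B5 = {e, g, h}  B6 = {a, d, h}
Tree: B1–B2, B2–B3, B1–B4, B4–B5, B2–B6
Each bag holds 3 vertices, so the decomposition has width 2, which upper-bounds the treewidth. On the other hand G contains the 3-clique {e, g, h}. A clique must lie in a single bag of any decomposition, so no decomposition can have width below 2. Combining the bounds, tw(G) = 2.

2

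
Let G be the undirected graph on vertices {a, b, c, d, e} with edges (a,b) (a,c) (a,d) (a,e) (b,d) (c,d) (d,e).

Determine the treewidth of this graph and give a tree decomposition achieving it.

Treewidth 2.
One optimal decomposition is:
Bags: B1 = {a, d, e}  B2 = {a, c, d}  B3 = {a, b, d}
Tree: B1–B2, B1–B3

Each bag holds 3 vertices, so the decomposition has width 2, which upper-bounds the treewidth. For the lower bound, the 3 vertices {a, d, e} are pairwise adjacent, and any tree decomposition puts a clique entirely inside one bag — forcing width ≥ 2. The upper and lower bounds meet at 2, so that is the treewidth.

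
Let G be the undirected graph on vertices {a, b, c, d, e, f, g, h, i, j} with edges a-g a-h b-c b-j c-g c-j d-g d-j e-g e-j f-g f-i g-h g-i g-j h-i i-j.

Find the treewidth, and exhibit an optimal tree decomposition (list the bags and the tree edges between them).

Each bag holds 3 vertices, so the decomposition has width 2, which upper-bounds the treewidth. On the other hand G contains the 3-clique {a, g, h}. A clique must lie in a single bag of any decomposition, so no decomposition can have width below 2. The upper and lower bounds meet at 2, so that is the treewidth.

Treewidth 2.
One optimal decomposition is:
Bags: B1 = {g, i, j}  B2 = {g, h, i}  B3 = {c, g, j}  B4 = {f, g, i}  B5 = {b, c, j}  B6 = {e, g, j}  B7 = {d, g, j}  B8 = {a, g, h}
Tree: B1–B2, B1–B3, B2–B4, B3–B5, B3–B6, B6–B7, B2–B8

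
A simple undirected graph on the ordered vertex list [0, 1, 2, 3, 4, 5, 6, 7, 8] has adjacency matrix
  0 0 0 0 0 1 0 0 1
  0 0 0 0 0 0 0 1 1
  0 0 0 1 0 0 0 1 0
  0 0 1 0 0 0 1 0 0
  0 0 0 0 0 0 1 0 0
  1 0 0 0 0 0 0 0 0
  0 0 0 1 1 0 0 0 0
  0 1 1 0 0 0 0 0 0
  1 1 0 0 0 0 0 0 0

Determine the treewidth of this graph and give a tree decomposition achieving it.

Every bag has size at most 2, so the width is 2 − 1 = 1 and tw(G) ≤ 1. Since G has at least one edge (e.g. 4–6), it is not an edgeless graph, so tw(G) ≥ 1. The upper and lower bounds meet at 1, so that is the treewidth.

Treewidth 1.
Bags: B1 = {4, 6}  B2 = {3, 6}  B3 = {2, 3}  B4 = {2, 7}  B5 = {1, 7}  B6 = {1, 8}  B7 = {0, 8}  B8 = {0, 5}
Tree: B1–B2, B2–B3, B3–B4, B4–B5, B5–B6, B6–B7, B7–B8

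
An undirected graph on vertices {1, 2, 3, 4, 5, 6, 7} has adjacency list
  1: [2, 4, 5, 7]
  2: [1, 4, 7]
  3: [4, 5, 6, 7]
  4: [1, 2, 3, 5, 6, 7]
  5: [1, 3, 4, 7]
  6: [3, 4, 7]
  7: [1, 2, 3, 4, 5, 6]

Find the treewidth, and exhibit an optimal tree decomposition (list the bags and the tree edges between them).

Treewidth 3.
One such decomposition:
Bags: B1 = {1, 4, 5, 7}  B2 = {3, 4, 5, 7}  B3 = {3, 4, 6, 7}  B4 = {1, 2, 4, 7}
Tree: B1–B2, B2–B3, B1–B4

Each bag holds 4 vertices, so the decomposition has width 3, which upper-bounds the treewidth. On the other hand G contains the 4-clique {1, 2, 4, 7}. A clique must lie in a single bag of any decomposition, so no decomposition can have width below 3. The upper and lower bounds meet at 3, so that is the treewidth.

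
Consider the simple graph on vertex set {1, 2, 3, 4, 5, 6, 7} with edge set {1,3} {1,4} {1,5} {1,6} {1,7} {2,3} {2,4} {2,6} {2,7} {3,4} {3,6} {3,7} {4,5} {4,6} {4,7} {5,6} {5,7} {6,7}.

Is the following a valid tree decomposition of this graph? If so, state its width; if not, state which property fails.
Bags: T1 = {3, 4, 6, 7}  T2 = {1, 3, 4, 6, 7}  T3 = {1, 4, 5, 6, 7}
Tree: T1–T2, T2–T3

No — vertex 2 appears in no bag.

A tree decomposition must satisfy three properties: every vertex lies in some bag; for every edge, both endpoints lie together in some bag; and for every vertex, the bags containing it form a connected subtree. Here vertex 2 appears in no bag, so the decomposition is invalid.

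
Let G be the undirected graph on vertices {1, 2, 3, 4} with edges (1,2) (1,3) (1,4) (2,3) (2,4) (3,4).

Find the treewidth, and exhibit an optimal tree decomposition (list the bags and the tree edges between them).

With just one bag of size 4, the width is 4 − 1 = 3, so tw(G) ≤ 3. Conversely, {1, 2, 3, 4} is a clique of size 4, and the vertices of any clique must share a bag in every tree decomposition; so some bag has ≥ 4 vertices and tw(G) ≥ 3. Hence tw(G) = 3 exactly.

Treewidth 3.
Bags: B1 = {1, 2, 3, 4}
Tree: (single bag)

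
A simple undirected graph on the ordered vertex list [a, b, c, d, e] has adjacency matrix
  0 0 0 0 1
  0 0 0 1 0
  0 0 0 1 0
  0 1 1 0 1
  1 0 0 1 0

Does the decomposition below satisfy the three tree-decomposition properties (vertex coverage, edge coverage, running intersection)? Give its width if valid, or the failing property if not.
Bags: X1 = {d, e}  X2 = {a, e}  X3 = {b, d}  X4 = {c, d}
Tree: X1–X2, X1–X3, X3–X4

Yes; width 1.

Vertex coverage: the bags together contain {a, b, c, d, e}, the full vertex set. Edge coverage: each edge of G has both endpoints in at least one bag. Running intersection: for every vertex, the bags containing it form a connected subtree. All three properties hold, so this is a valid tree decomposition of width max|bag| − 1 = 1, and hence tw(G) ≤ 1.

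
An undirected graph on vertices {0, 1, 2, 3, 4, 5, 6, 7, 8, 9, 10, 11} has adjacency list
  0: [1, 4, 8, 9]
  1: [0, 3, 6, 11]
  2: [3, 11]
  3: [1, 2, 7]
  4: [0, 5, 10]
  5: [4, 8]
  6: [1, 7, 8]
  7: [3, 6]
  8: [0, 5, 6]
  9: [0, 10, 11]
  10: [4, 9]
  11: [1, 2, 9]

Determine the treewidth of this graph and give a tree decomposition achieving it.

The largest bag has 4 vertices, giving width 3; this decomposition certifies tw(G) ≤ 3. For the lower bound: the 4 vertex sets {2,3,7}, {11}, {1}, {0,6,8,9} are disjoint, each induces a connected subgraph, and every pair is joined by at least one edge of G. Contracting each set to a single vertex therefore yields K_{4} as a minor, and since treewidth is minor-monotone, tw(G) ≥ tw(K_{4}) = 3. The upper and lower bounds meet at 3, so that is the treewidth.

Treewidth 3.
One such decomposition:
Bags: B1 = {2, 3, 7, 11}  B2 = {1, 3, 7, 11}  B3 = {1, 6, 7, 11}  B4 = {1, 6, 9, 11}  B5 = {0, 1, 6, 9}  B6 = {0, 6, 8, 9}  B7 = {0, 8, 9, 10}  B8 = {0, 4, 8, 10}  B9 = {4, 5, 8, 10}
Tree: B1–B2, B2–B3, B3–B4, B4–B5, B5–B6, B6–B7, B7–B8, B8–B9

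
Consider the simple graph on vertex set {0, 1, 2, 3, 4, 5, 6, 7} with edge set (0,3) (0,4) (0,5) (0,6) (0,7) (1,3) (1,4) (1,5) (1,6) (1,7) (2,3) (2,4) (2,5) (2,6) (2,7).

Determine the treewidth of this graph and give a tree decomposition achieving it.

Treewidth 3.
Bags: B1 = {0, 1, 2, 5}  B2 = {0, 1, 2, 4}  B3 = {0, 1, 2, 7}  B4 = {0, 1, 2, 6}  B5 = {0, 1, 2, 3}
Tree: B1–B2, B2–B3, B3–B4, B4–B5

Every bag has size at most 4, so the width is 4 − 1 = 3 and tw(G) ≤ 3. For the lower bound: the 4 vertex sets {2,5}, {1,4}, {0}, {7} are disjoint, each induces a connected subgraph, and every pair is joined by at least one edge of G. Contracting each set to a single vertex therefore yields K_{4} as a minor, and since treewidth is minor-monotone, tw(G) ≥ tw(K_{4}) = 3. Therefore the treewidth is 3.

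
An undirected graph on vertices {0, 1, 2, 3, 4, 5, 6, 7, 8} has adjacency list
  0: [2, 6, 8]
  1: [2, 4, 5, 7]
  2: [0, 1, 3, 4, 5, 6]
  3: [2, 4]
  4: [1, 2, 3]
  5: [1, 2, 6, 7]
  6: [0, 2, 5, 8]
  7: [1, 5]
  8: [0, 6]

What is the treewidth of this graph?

A width-2 tree decomposition is:
Bags: B1 = {2, 5, 6}  B2 = {1, 2, 5}  B3 = {1, 2, 4}  B4 = {1, 5, 7}  B5 = {2, 3, 4}  B6 = {0, 2, 6}  B7 = {0, 6, 8}
Tree: B1–B2, B2–B3, B2–B4, B3–B5, B1–B6, B6–B7
Each bag holds 3 vertices, so the decomposition has width 2, which upper-bounds the treewidth. Conversely, {0, 6, 8} is a clique of size 3, and the vertices of any clique must share a bag in every tree decomposition; so some bag has ≥ 3 vertices and tw(G) ≥ 2. Combining the bounds, tw(G) = 2.

2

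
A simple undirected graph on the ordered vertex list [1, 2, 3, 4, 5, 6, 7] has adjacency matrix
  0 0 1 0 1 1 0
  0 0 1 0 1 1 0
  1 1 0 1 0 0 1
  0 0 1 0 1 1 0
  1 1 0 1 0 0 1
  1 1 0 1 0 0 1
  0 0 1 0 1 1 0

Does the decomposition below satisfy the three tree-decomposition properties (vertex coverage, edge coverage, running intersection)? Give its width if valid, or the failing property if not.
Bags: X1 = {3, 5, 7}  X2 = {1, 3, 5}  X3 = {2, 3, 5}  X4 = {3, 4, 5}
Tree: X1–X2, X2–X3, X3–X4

No — vertex 6 appears in no bag.

A tree decomposition must satisfy three properties: every vertex lies in some bag; for every edge, both endpoints lie together in some bag; and for every vertex, the bags containing it form a connected subtree. Here vertex 6 appears in no bag, so the decomposition is invalid.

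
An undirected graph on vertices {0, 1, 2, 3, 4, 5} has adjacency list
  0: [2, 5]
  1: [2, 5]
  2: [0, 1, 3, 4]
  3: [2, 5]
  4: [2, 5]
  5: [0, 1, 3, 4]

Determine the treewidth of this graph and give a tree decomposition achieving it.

Treewidth 2.
One such decomposition:
Bags: B1 = {2, 3, 5}  B2 = {1, 2, 5}  B3 = {2, 4, 5}  B4 = {0, 2, 5}
Tree: B1–B2, B2–B3, B3–B4

Every bag has size at most 3, so the width is 3 − 1 = 2 and tw(G) ≤ 2. For the lower bound, G contains the cycle 3–5–1–2–3, so G is not a forest; only forests have treewidth ≤ 1, hence tw(G) ≥ 2. Combining the bounds, tw(G) = 2.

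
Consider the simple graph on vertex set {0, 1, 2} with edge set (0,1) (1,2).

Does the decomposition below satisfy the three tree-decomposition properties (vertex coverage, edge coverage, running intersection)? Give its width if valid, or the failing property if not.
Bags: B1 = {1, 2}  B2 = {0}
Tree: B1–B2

No — edge (1,0) lies in no bag.

A tree decomposition must satisfy three properties: every vertex lies in some bag; for every edge, both endpoints lie together in some bag; and for every vertex, the bags containing it form a connected subtree. Here edge (1,0) lies in no bag, so the decomposition is invalid.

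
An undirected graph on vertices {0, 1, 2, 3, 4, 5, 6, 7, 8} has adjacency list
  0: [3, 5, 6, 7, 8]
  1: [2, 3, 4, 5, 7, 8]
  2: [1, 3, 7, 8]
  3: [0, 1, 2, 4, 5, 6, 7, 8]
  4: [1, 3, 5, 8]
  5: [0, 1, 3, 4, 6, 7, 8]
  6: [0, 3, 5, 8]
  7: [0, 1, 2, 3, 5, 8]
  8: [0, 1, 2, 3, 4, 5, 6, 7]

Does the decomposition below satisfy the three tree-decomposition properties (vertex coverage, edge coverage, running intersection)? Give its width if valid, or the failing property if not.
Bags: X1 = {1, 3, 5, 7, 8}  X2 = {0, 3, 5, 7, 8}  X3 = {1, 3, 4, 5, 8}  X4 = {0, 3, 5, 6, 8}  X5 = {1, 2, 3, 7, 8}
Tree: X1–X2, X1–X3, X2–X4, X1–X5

Yes; width 4.

Checking the three conditions: (i) the bags cover all of {0, 1, 2, 3, 4, 5, 6, 7, 8}; (ii) for each edge, some bag contains both endpoints; (iii) the bags containing any fixed vertex form a subtree. All hold, so the decomposition is valid with width 5 − 1 = 4.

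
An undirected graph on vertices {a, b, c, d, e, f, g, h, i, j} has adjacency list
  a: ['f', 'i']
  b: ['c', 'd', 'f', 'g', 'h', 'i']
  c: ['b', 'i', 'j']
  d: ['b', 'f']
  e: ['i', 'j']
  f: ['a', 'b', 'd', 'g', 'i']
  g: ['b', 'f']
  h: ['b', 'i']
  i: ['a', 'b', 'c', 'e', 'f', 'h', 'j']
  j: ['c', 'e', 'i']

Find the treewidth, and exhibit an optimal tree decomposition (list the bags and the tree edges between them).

The largest bag has 3 vertices, giving width 2; this decomposition certifies tw(G) ≤ 2. On the other hand G contains the 3-clique {b, d, f}. A clique must lie in a single bag of any decomposition, so no decomposition can have width below 2. Therefore the treewidth is 2.

Treewidth 2.
One such decomposition:
Bags: B1 = {b, f, i}  B2 = {a, f, i}  B3 = {b, f, g}  B4 = {b, h, i}  B5 = {b, c, i}  B6 = {c, i, j}  B7 = {b, d, f}  B8 = {e, i, j}
Tree: B1–B2, B1–B3, B1–B4, B1–B5, B5–B6, B3–B7, B6–B8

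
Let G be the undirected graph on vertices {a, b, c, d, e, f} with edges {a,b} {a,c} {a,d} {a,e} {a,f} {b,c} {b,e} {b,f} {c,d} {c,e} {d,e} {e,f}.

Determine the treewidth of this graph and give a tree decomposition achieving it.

Each bag holds 4 vertices, so the decomposition has width 3, which upper-bounds the treewidth. On the other hand G contains the 4-clique {a, c, d, e}. A clique must lie in a single bag of any decomposition, so no decomposition can have width below 3. Therefore the treewidth is 3.

Treewidth 3.
One such decomposition:
Bags: B1 = {a, b, c, e}  B2 = {a, c, d, e}  B3 = {a, b, e, f}
Tree: B1–B2, B1–B3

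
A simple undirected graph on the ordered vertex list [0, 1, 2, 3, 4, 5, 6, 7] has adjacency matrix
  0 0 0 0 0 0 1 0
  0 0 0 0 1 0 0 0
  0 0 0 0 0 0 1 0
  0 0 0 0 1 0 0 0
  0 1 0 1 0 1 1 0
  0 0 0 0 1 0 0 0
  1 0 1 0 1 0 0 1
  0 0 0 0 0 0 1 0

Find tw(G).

A width-1 tree decomposition is:
Bags: B1 = {6, 7}  B2 = {4, 6}  B3 = {1, 4}  B4 = {0, 6}  B5 = {4, 5}  B6 = {3, 4}  B7 = {2, 6}
Tree: B1–B2, B2–B3, B2–B4, B3–B5, B3–B6, B2–B7
The largest bag has 2 vertices, giving width 1; this decomposition certifies tw(G) ≤ 1. Since G has at least one edge (e.g. 7–6), it is not an edgeless graph, so tw(G) ≥ 1. Therefore the treewidth is 1.

1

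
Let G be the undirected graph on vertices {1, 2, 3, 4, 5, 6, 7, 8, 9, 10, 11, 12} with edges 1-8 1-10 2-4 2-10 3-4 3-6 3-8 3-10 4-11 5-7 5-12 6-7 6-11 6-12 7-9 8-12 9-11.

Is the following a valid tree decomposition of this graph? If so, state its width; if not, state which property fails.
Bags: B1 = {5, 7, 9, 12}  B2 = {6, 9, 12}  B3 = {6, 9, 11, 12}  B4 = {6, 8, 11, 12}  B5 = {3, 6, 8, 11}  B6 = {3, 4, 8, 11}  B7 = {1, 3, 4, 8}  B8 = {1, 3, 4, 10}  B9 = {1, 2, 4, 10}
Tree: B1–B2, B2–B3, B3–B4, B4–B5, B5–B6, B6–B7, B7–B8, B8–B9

No — edge (7,6) lies in no bag.

A tree decomposition must satisfy three properties: every vertex lies in some bag; for every edge, both endpoints lie together in some bag; and for every vertex, the bags containing it form a connected subtree. Here edge (7,6) lies in no bag, so the decomposition is invalid.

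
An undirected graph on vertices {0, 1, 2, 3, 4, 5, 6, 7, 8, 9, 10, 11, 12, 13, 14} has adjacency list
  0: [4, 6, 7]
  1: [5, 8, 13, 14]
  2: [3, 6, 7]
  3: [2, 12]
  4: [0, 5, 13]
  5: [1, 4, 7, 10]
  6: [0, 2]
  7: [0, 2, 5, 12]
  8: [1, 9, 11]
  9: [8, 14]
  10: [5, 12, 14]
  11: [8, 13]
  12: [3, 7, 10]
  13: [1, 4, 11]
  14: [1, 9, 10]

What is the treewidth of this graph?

A width-3 tree decomposition is:
Bags: B1 = {8, 9, 11, 13}  B2 = {1, 8, 9, 13}  B3 = {1, 9, 13, 14}  B4 = {1, 4, 13, 14}  B5 = {1, 4, 5, 14}  B6 = {4, 5, 10, 14}  B7 = {0, 4, 5, 10}  B8 = {0, 5, 7, 10}  B9 = {0, 7, 10, 12}  B10 = {0, 6, 7, 12}  B11 = {2, 6, 7, 12}  B12 = {2, 3, 6, 12}
Tree: B1–B2, B2–B3, B3–B4, B4–B5, B5–B6, B6–B7, B7–B8, B8–B9, B9–B10, B10–B11, B11–B12
The largest bag has 4 vertices, giving width 3; this decomposition certifies tw(G) ≤ 3. For the lower bound: the 4 vertex sets {8,9,11}, {13}, {1}, {4,5,10,14} are disjoint, each induces a connected subgraph, and every pair is joined by at least one edge of G. Contracting each set to a single vertex therefore yields K_{4} as a minor, and since treewidth is minor-monotone, tw(G) ≥ tw(K_{4}) = 3. Combining the bounds, tw(G) = 3.

3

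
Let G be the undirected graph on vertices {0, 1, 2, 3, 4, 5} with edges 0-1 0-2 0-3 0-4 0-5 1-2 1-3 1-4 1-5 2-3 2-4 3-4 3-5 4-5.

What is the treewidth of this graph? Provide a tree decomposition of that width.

Treewidth 4.
One optimal decomposition is:
Bags: B1 = {0, 1, 3, 4, 5}  B2 = {0, 1, 2, 3, 4}
Tree: B1–B2

Each bag holds 5 vertices, so the decomposition has width 4, which upper-bounds the treewidth. On the other hand G contains the 5-clique {0, 1, 2, 3, 4}. A clique must lie in a single bag of any decomposition, so no decomposition can have width below 4. Hence tw(G) = 4 exactly.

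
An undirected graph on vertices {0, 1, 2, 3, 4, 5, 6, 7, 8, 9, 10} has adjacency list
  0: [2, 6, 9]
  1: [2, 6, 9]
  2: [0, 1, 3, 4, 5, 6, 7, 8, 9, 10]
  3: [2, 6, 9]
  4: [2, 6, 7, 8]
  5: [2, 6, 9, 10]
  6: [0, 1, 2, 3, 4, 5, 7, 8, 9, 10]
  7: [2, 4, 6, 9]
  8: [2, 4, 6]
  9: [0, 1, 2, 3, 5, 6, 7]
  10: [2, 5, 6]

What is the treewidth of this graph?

A width-3 tree decomposition is:
Bags: B1 = {2, 3, 6, 9}  B2 = {1, 2, 6, 9}  B3 = {2, 5, 6, 9}  B4 = {2, 6, 7, 9}  B5 = {2, 4, 6, 7}  B6 = {2, 5, 6, 10}  B7 = {0, 2, 6, 9}  B8 = {2, 4, 6, 8}
Tree: B1–B2, B1–B3, B2–B4, B4–B5, B3–B6, B3–B7, B5–B8
Every bag has size at most 4, so the width is 4 − 1 = 3 and tw(G) ≤ 3. Conversely, {2, 4, 6, 8} is a clique of size 4, and the vertices of any clique must share a bag in every tree decomposition; so some bag has ≥ 4 vertices and tw(G) ≥ 3. Combining the bounds, tw(G) = 3.

3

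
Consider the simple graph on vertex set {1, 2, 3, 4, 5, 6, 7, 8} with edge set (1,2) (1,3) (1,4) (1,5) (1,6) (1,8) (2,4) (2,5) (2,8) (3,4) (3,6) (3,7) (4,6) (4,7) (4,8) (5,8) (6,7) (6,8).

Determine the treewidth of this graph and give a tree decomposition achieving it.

Treewidth 3.
One optimal decomposition is:
Bags: B1 = {1, 3, 4, 6}  B2 = {1, 4, 6, 8}  B3 = {3, 4, 6, 7}  B4 = {1, 2, 4, 8}  B5 = {1, 2, 5, 8}
Tree: B1–B2, B1–B3, B2–B4, B4–B5

Every bag has size at most 4, so the width is 4 − 1 = 3 and tw(G) ≤ 3. For the lower bound, the 4 vertices {1, 2, 4, 8} are pairwise adjacent, and any tree decomposition puts a clique entirely inside one bag — forcing width ≥ 3. Combining the bounds, tw(G) = 3.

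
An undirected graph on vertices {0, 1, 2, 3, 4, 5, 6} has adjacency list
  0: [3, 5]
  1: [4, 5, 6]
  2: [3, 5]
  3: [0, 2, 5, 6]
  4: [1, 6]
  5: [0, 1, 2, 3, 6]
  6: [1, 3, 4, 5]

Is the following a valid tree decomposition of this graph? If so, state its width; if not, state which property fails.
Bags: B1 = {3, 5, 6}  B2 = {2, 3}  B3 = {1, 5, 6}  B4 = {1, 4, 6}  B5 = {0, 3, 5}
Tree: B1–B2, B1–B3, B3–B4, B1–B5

A tree decomposition must satisfy three properties: every vertex lies in some bag; for every edge, both endpoints lie together in some bag; and for every vertex, the bags containing it form a connected subtree. Here edge (5,2) lies in no bag, so the decomposition is invalid.

No — edge (5,2) lies in no bag.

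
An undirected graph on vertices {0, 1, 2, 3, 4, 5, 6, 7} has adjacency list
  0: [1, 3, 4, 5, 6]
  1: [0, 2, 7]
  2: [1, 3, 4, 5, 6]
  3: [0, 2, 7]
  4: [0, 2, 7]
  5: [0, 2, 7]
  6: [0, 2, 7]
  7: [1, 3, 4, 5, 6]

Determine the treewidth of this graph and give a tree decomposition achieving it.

Treewidth 3.
One optimal decomposition is:
Bags: B1 = {0, 1, 2, 7}  B2 = {0, 2, 3, 7}  B3 = {0, 2, 5, 7}  B4 = {0, 2, 4, 7}  B5 = {0, 2, 6, 7}
Tree: B1–B2, B2–B3, B3–B4, B4–B5

The largest bag has 4 vertices, giving width 3; this decomposition certifies tw(G) ≤ 3. For the lower bound: the 4 vertex sets {0,1}, {2,3}, {7}, {5} are disjoint, each induces a connected subgraph, and every pair is joined by at least one edge of G. Contracting each set to a single vertex therefore yields K_{4} as a minor, and since treewidth is minor-monotone, tw(G) ≥ tw(K_{4}) = 3. Combining the bounds, tw(G) = 3.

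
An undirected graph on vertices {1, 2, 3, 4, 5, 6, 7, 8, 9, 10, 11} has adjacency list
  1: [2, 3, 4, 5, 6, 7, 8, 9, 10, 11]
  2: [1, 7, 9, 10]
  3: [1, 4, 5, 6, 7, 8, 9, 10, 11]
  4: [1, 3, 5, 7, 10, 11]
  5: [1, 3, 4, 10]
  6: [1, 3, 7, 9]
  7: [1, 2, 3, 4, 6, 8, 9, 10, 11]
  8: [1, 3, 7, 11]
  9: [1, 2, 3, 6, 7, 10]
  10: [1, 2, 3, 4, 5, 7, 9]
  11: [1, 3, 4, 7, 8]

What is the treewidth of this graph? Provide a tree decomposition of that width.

Treewidth 4.
One optimal decomposition is:
Bags: B1 = {1, 3, 7, 9, 10}  B2 = {1, 2, 7, 9, 10}  B3 = {1, 3, 4, 7, 10}  B4 = {1, 3, 4, 5, 10}  B5 = {1, 3, 4, 7, 11}  B6 = {1, 3, 7, 8, 11}  B7 = {1, 3, 6, 7, 9}
Tree: B1–B2, B1–B3, B3–B4, B3–B5, B5–B6, B1–B7

The largest bag has 5 vertices, giving width 4; this decomposition certifies tw(G) ≤ 4. For the lower bound, the 5 vertices {1, 2, 7, 9, 10} are pairwise adjacent, and any tree decomposition puts a clique entirely inside one bag — forcing width ≥ 4. Therefore the treewidth is 4.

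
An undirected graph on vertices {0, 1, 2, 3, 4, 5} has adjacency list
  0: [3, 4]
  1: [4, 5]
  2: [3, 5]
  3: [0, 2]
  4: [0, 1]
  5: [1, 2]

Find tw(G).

A width-2 tree decomposition is:
Bags: B1 = {0, 3, 4}  B2 = {1, 3, 4}  B3 = {1, 3, 5}  B4 = {2, 3, 5}
Tree: B1–B2, B2–B3, B3–B4
Every bag has size at most 3, so the width is 3 − 1 = 2 and tw(G) ≤ 2. The edges 3–0–4–1–5–2–3 form a cycle, so G is not a tree and its treewidth is at least 2. Combining the bounds, tw(G) = 2.

2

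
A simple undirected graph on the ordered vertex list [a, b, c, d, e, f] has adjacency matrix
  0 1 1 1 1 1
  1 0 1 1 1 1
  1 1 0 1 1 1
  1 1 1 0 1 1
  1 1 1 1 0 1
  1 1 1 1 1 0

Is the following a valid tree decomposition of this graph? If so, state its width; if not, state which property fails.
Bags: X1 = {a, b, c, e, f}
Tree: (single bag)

A tree decomposition must satisfy three properties: every vertex lies in some bag; for every edge, both endpoints lie together in some bag; and for every vertex, the bags containing it form a connected subtree. Here vertex d appears in no bag, so the decomposition is invalid.

No — vertex d appears in no bag.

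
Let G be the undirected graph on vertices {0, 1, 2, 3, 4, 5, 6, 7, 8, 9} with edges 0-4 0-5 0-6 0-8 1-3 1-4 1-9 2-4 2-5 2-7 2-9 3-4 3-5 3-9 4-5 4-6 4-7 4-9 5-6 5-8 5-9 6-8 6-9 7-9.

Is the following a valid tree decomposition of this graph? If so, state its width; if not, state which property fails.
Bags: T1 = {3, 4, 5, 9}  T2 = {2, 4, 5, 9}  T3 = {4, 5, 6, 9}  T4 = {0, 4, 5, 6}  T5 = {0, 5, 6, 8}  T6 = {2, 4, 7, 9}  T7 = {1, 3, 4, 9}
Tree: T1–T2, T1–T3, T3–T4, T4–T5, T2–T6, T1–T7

Yes; width 3.

Checking the three conditions: (i) the bags cover all of {0, 1, 2, 3, 4, 5, 6, 7, 8, 9}; (ii) for each edge, some bag contains both endpoints; (iii) the bags containing any fixed vertex form a subtree. All hold, so the decomposition is valid with width 4 − 1 = 3.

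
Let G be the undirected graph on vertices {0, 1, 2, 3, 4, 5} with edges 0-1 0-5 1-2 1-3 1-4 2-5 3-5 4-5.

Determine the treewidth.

2

A width-2 tree decomposition is:
Bags: B1 = {1, 3, 5}  B2 = {1, 4, 5}  B3 = {0, 1, 5}  B4 = {1, 2, 5}
Tree: B1–B2, B2–B3, B3–B4
Every bag has size at most 3, so the width is 3 − 1 = 2 and tw(G) ≤ 2. The edges 1–3–5–4–1 form a cycle, so G is not a tree and its treewidth is at least 2. The upper and lower bounds meet at 2, so that is the treewidth.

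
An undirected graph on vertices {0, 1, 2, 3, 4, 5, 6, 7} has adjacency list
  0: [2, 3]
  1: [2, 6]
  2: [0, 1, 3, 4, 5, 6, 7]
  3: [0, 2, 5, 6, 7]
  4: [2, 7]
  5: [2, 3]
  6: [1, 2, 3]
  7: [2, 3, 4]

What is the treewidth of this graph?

A width-2 tree decomposition is:
Bags: B1 = {2, 3, 7}  B2 = {2, 3, 6}  B3 = {1, 2, 6}  B4 = {2, 3, 5}  B5 = {0, 2, 3}  B6 = {2, 4, 7}
Tree: B1–B2, B2–B3, B1–B4, B1–B5, B1–B6
The largest bag has 3 vertices, giving width 2; this decomposition certifies tw(G) ≤ 2. On the other hand G contains the 3-clique {1, 2, 6}. A clique must lie in a single bag of any decomposition, so no decomposition can have width below 2. Therefore the treewidth is 2.

2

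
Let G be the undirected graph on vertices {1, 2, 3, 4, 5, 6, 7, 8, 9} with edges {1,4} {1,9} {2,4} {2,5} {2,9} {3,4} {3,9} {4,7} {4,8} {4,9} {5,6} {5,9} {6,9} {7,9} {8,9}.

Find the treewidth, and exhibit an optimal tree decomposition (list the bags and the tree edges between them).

Treewidth 2.
Bags: B1 = {2, 4, 9}  B2 = {3, 4, 9}  B3 = {1, 4, 9}  B4 = {2, 5, 9}  B5 = {4, 7, 9}  B6 = {4, 8, 9}  B7 = {5, 6, 9}
Tree: B1–B2, B2–B3, B1–B4, B2–B5, B1–B6, B4–B7

Each bag holds 3 vertices, so the decomposition has width 2, which upper-bounds the treewidth. For the lower bound, the 3 vertices {1, 4, 9} are pairwise adjacent, and any tree decomposition puts a clique entirely inside one bag — forcing width ≥ 2. Combining the bounds, tw(G) = 2.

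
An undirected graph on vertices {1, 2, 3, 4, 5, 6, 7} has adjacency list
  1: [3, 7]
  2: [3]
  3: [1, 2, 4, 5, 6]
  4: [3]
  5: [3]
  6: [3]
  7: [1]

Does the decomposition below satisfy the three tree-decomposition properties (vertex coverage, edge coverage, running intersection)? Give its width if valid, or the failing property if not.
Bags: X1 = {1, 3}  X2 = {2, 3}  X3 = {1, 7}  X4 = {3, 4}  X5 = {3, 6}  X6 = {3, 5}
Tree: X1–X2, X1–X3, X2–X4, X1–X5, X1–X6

Yes; width 1.

Vertex coverage: the bags together contain {1, 2, 3, 4, 5, 6, 7}, the full vertex set. Edge coverage: each edge of G has both endpoints in at least one bag. Running intersection: for every vertex, the bags containing it form a connected subtree. All three properties hold, so this is a valid tree decomposition of width max|bag| − 1 = 1, and hence tw(G) ≤ 1.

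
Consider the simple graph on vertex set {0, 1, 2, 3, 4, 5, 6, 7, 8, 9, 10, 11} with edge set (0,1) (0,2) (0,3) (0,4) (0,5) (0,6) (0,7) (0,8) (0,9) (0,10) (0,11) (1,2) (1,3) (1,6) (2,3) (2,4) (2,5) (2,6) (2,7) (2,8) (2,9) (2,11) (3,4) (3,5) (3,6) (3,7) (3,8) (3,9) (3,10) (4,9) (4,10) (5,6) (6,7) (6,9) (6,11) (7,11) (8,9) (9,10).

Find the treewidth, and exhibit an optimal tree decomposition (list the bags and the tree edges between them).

Treewidth 4.
One such decomposition:
Bags: B1 = {0, 2, 3, 6, 7}  B2 = {0, 1, 2, 3, 6}  B3 = {0, 2, 3, 6, 9}  B4 = {0, 2, 3, 8, 9}  B5 = {0, 2, 3, 4, 9}  B6 = {0, 2, 6, 7, 11}  B7 = {0, 2, 3, 5, 6}  B8 = {0, 3, 4, 9, 10}
Tree: B1–B2, B2–B3, B3–B4, B3–B5, B1–B6, B1–B7, B5–B8

Every bag has size at most 5, so the width is 5 − 1 = 4 and tw(G) ≤ 4. Conversely, {0, 2, 6, 7, 11} is a clique of size 5, and the vertices of any clique must share a bag in every tree decomposition; so some bag has ≥ 5 vertices and tw(G) ≥ 4. Hence tw(G) = 4 exactly.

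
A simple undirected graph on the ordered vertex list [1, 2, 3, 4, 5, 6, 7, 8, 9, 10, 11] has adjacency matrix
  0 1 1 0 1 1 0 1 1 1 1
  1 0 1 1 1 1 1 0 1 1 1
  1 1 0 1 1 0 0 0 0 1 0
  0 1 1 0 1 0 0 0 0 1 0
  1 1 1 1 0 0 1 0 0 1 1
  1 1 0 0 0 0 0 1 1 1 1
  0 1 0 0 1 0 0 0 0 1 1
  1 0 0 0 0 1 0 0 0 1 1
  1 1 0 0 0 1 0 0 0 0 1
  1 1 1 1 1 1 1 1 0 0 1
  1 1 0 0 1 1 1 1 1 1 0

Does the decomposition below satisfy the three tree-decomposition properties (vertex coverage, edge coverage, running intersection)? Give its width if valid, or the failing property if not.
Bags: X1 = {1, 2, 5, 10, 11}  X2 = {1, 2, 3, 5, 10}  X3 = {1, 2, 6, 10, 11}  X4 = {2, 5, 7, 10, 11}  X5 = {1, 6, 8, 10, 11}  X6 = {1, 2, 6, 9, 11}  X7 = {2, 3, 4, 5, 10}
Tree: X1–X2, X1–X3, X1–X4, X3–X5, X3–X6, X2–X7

Vertex coverage: the bags together contain {1, 2, 3, 4, 5, 6, 7, 8, 9, 10, 11}, the full vertex set. Edge coverage: each edge of G has both endpoints in at least one bag. Running intersection: for every vertex, the bags containing it form a connected subtree. All three properties hold, so this is a valid tree decomposition of width max|bag| − 1 = 4, and hence tw(G) ≤ 4.

Yes; width 4.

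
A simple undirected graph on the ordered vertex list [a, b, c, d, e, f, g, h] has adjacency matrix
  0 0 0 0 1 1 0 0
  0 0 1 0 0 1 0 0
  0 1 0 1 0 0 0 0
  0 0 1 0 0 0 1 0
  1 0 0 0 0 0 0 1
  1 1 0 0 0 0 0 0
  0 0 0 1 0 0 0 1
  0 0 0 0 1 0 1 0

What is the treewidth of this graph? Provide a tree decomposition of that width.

Each bag holds 3 vertices, so the decomposition has width 2, which upper-bounds the treewidth. The edges d–c–b–f–a–e–h–g–d form a cycle, so G is not a tree and its treewidth is at least 2. Hence tw(G) = 2 exactly.

Treewidth 2.
Bags: B1 = {b, c, d}  B2 = {b, d, f}  B3 = {a, d, f}  B4 = {a, d, e}  B5 = {d, e, h}  B6 = {d, g, h}
Tree: B1–B2, B2–B3, B3–B4, B4–B5, B5–B6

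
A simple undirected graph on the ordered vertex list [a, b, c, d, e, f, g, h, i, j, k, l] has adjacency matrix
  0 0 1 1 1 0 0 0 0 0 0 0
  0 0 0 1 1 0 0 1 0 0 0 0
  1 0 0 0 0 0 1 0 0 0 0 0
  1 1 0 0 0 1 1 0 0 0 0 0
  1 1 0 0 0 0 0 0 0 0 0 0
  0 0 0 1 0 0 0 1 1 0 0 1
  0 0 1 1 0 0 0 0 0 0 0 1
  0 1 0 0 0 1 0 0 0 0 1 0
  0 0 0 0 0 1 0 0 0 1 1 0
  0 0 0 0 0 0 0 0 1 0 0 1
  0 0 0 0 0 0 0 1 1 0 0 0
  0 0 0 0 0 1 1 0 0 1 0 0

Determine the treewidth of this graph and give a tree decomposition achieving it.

Treewidth 3.
One optimal decomposition is:
Bags: B1 = {a, c, e, g}  B2 = {a, d, e, g}  B3 = {b, d, e, g}  B4 = {b, d, g, l}  B5 = {b, d, f, l}  B6 = {b, f, h, l}  B7 = {f, h, j, l}  B8 = {f, h, i, j}  B9 = {h, i, j, k}
Tree: B1–B2, B2–B3, B3–B4, B4–B5, B5–B6, B6–B7, B7–B8, B8–B9

Each bag holds 4 vertices, so the decomposition has width 3, which upper-bounds the treewidth. For the lower bound: the 4 vertex sets {a,c,e}, {g}, {d}, {b,f,h,l} are disjoint, each induces a connected subgraph, and every pair is joined by at least one edge of G. Contracting each set to a single vertex therefore yields K_{4} as a minor, and since treewidth is minor-monotone, tw(G) ≥ tw(K_{4}) = 3. Combining the bounds, tw(G) = 3.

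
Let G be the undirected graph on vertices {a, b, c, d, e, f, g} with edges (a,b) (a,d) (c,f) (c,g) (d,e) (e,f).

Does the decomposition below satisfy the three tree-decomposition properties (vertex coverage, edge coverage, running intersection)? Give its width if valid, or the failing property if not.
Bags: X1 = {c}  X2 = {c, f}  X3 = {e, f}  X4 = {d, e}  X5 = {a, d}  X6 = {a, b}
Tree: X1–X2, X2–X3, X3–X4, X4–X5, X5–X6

No — vertex g appears in no bag.

A tree decomposition must satisfy three properties: every vertex lies in some bag; for every edge, both endpoints lie together in some bag; and for every vertex, the bags containing it form a connected subtree. Here vertex g appears in no bag, so the decomposition is invalid.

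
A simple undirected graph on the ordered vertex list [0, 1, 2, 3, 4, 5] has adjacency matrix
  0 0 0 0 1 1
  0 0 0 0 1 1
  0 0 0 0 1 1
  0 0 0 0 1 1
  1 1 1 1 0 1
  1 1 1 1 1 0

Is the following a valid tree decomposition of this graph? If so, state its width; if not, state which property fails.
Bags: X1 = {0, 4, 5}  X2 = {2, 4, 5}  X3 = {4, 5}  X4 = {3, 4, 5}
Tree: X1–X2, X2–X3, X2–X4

A tree decomposition must satisfy three properties: every vertex lies in some bag; for every edge, both endpoints lie together in some bag; and for every vertex, the bags containing it form a connected subtree. Here vertex 1 appears in no bag, so the decomposition is invalid.

No — vertex 1 appears in no bag.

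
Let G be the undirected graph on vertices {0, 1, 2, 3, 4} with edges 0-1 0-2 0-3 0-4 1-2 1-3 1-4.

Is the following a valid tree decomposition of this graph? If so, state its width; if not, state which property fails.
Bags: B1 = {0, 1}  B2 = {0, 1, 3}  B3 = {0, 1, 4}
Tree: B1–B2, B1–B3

No — vertex 2 appears in no bag.

A tree decomposition must satisfy three properties: every vertex lies in some bag; for every edge, both endpoints lie together in some bag; and for every vertex, the bags containing it form a connected subtree. Here vertex 2 appears in no bag, so the decomposition is invalid.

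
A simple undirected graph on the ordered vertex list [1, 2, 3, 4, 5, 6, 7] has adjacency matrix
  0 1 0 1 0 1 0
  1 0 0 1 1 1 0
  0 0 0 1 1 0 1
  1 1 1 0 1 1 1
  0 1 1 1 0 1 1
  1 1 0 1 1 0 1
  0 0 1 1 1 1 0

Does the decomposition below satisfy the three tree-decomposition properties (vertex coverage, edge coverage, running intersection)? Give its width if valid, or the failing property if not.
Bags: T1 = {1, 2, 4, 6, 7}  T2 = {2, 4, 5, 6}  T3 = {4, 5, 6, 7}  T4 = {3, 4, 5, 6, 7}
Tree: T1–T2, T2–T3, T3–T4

No — bags containing vertex 7 are not connected in the tree.

A tree decomposition must satisfy three properties: every vertex lies in some bag; for every edge, both endpoints lie together in some bag; and for every vertex, the bags containing it form a connected subtree. Here bags containing vertex 7 are not connected in the tree, so the decomposition is invalid.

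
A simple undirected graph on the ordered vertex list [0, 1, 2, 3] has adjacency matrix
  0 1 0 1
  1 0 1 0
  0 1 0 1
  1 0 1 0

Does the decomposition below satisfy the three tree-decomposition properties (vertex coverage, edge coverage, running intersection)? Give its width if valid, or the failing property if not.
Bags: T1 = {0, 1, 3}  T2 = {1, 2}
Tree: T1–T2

No — edge (3,2) lies in no bag.

A tree decomposition must satisfy three properties: every vertex lies in some bag; for every edge, both endpoints lie together in some bag; and for every vertex, the bags containing it form a connected subtree. Here edge (3,2) lies in no bag, so the decomposition is invalid.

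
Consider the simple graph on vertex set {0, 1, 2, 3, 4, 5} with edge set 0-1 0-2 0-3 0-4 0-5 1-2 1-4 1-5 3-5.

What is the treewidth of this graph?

2

A width-2 tree decomposition is:
Bags: B1 = {0, 1, 4}  B2 = {0, 1, 2}  B3 = {0, 1, 5}  B4 = {0, 3, 5}
Tree: B1–B2, B2–B3, B3–B4
Every bag has size at most 3, so the width is 3 − 1 = 2 and tw(G) ≤ 2. Conversely, {0, 1, 2} is a clique of size 3, and the vertices of any clique must share a bag in every tree decomposition; so some bag has ≥ 3 vertices and tw(G) ≥ 2. Therefore the treewidth is 2.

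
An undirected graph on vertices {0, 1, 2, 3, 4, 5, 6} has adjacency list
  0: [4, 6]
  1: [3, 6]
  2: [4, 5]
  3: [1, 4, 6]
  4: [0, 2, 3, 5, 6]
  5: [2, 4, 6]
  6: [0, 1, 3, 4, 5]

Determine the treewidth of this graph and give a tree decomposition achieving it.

Treewidth 2.
One such decomposition:
Bags: B1 = {4, 5, 6}  B2 = {2, 4, 5}  B3 = {3, 4, 6}  B4 = {1, 3, 6}  B5 = {0, 4, 6}
Tree: B1–B2, B1–B3, B3–B4, B1–B5

The largest bag has 3 vertices, giving width 2; this decomposition certifies tw(G) ≤ 2. Conversely, {1, 3, 6} is a clique of size 3, and the vertices of any clique must share a bag in every tree decomposition; so some bag has ≥ 3 vertices and tw(G) ≥ 2. The upper and lower bounds meet at 2, so that is the treewidth.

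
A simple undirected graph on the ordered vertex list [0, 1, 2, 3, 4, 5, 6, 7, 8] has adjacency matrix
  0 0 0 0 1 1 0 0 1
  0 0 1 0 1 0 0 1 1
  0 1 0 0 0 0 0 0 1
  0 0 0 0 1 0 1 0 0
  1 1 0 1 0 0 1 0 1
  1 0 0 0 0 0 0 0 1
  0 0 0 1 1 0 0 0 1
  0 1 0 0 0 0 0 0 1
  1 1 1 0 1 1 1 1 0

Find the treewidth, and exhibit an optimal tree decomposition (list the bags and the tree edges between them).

Each bag holds 3 vertices, so the decomposition has width 2, which upper-bounds the treewidth. For the lower bound, the 3 vertices {0, 4, 8} are pairwise adjacent, and any tree decomposition puts a clique entirely inside one bag — forcing width ≥ 2. The upper and lower bounds meet at 2, so that is the treewidth.

Treewidth 2.
One optimal decomposition is:
Bags: B1 = {4, 6, 8}  B2 = {0, 4, 8}  B3 = {1, 4, 8}  B4 = {1, 7, 8}  B5 = {0, 5, 8}  B6 = {1, 2, 8}  B7 = {3, 4, 6}
Tree: B1–B2, B1–B3, B3–B4, B2–B5, B3–B6, B1–B7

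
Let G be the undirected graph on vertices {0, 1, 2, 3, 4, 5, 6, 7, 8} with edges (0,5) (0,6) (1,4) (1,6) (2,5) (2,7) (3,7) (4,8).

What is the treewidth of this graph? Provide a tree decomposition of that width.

Each bag holds 2 vertices, so the decomposition has width 1, which upper-bounds the treewidth. Any graph with an edge has treewidth ≥ 1, and G has the edge 8–4. The upper and lower bounds meet at 1, so that is the treewidth.

Treewidth 1.
Bags: B1 = {4, 8}  B2 = {1, 4}  B3 = {1, 6}  B4 = {0, 6}  B5 = {0, 5}  B6 = {2, 5}  B7 = {2, 7}  B8 = {3, 7}
Tree: B1–B2, B2–B3, B3–B4, B4–B5, B5–B6, B6–B7, B7–B8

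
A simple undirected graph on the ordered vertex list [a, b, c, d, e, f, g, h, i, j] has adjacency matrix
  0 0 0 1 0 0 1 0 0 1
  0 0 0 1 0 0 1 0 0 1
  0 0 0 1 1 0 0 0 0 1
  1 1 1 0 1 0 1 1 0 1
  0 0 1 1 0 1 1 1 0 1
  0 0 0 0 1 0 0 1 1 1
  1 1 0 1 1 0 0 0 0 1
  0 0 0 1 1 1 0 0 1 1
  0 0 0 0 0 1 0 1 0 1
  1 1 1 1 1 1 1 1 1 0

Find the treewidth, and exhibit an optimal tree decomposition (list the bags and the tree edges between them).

The largest bag has 4 vertices, giving width 3; this decomposition certifies tw(G) ≤ 3. On the other hand G contains the 4-clique {d, e, g, j}. A clique must lie in a single bag of any decomposition, so no decomposition can have width below 3. Therefore the treewidth is 3.

Treewidth 3.
One such decomposition:
Bags: B1 = {c, d, e, j}  B2 = {d, e, g, j}  B3 = {d, e, h, j}  B4 = {e, f, h, j}  B5 = {f, h, i, j}  B6 = {a, d, g, j}  B7 = {b, d, g, j}
Tree: B1–B2, B1–B3, B3–B4, B4–B5, B2–B6, B6–B7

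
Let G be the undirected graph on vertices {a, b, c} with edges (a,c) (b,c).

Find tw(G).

A width-1 tree decomposition is:
Bags: B1 = {a, c}  B2 = {b, c}
Tree: B1–B2
Every bag has size at most 2, so the width is 2 − 1 = 1 and tw(G) ≤ 1. G has an edge, so its treewidth is at least 1. The upper and lower bounds meet at 1, so that is the treewidth.

1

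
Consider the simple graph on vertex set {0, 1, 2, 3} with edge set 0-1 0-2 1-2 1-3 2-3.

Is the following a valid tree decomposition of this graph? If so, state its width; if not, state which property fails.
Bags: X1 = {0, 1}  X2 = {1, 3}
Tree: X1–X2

A tree decomposition must satisfy three properties: every vertex lies in some bag; for every edge, both endpoints lie together in some bag; and for every vertex, the bags containing it form a connected subtree. Here vertex 2 appears in no bag, so the decomposition is invalid.

No — vertex 2 appears in no bag.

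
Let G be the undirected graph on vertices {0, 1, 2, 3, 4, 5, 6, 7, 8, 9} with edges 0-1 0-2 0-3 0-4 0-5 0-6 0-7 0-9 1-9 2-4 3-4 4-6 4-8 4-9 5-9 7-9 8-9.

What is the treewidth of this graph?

2

A width-2 tree decomposition is:
Bags: B1 = {0, 4, 9}  B2 = {0, 7, 9}  B3 = {0, 2, 4}  B4 = {4, 8, 9}  B5 = {0, 1, 9}  B6 = {0, 3, 4}  B7 = {0, 4, 6}  B8 = {0, 5, 9}
Tree: B1–B2, B1–B3, B1–B4, B2–B5, B1–B6, B6–B7, B2–B8
The largest bag has 3 vertices, giving width 2; this decomposition certifies tw(G) ≤ 2. For the lower bound, the 3 vertices {0, 1, 9} are pairwise adjacent, and any tree decomposition puts a clique entirely inside one bag — forcing width ≥ 2. Combining the bounds, tw(G) = 2.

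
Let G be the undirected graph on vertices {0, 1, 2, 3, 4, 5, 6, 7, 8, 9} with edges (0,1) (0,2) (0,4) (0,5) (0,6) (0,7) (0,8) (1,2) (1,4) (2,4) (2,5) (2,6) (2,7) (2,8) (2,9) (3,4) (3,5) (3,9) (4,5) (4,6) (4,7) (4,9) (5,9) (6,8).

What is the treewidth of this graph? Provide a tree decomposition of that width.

Treewidth 3.
One optimal decomposition is:
Bags: B1 = {0, 2, 4, 6}  B2 = {0, 2, 4, 7}  B3 = {0, 2, 4, 5}  B4 = {0, 1, 2, 4}  B5 = {2, 4, 5, 9}  B6 = {0, 2, 6, 8}  B7 = {3, 4, 5, 9}
Tree: B1–B2, B2–B3, B3–B4, B3–B5, B1–B6, B5–B7

Each bag holds 4 vertices, so the decomposition has width 3, which upper-bounds the treewidth. For the lower bound, the 4 vertices {0, 2, 6, 8} are pairwise adjacent, and any tree decomposition puts a clique entirely inside one bag — forcing width ≥ 3. Combining the bounds, tw(G) = 3.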